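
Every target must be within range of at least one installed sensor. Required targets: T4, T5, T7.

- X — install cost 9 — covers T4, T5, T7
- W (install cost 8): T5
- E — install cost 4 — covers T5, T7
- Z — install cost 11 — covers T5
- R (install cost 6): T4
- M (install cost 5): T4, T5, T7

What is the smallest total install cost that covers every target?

This is a weighted set-cover instance.
M alone covers T4, T5, T7 — every target.
Total install cost: 5.
No cover costs less than 5.

5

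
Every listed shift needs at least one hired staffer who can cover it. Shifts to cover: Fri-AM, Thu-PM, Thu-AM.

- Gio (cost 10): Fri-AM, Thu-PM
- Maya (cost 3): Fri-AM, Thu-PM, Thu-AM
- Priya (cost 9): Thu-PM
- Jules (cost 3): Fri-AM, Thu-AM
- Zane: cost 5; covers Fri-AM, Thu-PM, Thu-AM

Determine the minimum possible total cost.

This is a weighted set-cover instance.
Maya alone covers Fri-AM, Thu-PM, Thu-AM — every shift.
Total cost: 3.
No cover costs less than 3.

3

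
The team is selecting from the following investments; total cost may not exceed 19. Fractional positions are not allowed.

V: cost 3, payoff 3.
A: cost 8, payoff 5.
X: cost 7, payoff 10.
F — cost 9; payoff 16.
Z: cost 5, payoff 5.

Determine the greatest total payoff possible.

29

V + F + Z: cost 3 + 9 + 5 = 17 ≤ 19, payoff 3 + 16 + 5 = 24.
X + F: cost 7 + 9 = 16 ≤ 19, payoff 10 + 16 = 26.
V + X + F: cost 3 + 7 + 9 = 19 ≤ 19, payoff 3 + 10 + 16 = 29.
Best is V, X, and F with total payoff 29.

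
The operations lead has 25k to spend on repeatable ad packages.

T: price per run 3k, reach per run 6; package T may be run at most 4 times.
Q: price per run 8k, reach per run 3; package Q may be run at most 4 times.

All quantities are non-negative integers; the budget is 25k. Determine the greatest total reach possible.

Take 4×T and 1×Q: price 20 ≤ 25, reach 4·6 + 1·3 = 27.
T has the best ratio (6/3) and is taken to its limit of 4; remaining capacity is filled optimally with the others.

27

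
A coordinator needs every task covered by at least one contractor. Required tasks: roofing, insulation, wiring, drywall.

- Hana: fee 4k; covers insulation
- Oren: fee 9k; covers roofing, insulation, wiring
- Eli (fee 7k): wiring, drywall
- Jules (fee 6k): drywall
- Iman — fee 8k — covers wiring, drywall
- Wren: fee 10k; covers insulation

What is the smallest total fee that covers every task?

Choose Oren and Jules: together they cover roofing, insulation, wiring, drywall — every task.
Total fee: 9 + 6 = 15.
No cover costs less than 15.

15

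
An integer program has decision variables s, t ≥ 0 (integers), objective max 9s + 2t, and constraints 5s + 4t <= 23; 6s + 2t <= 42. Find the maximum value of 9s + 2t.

36

(s,t)=(4,0) is feasible, giving 36.
(s,t)=(3,1) is feasible, giving 29.
(s,t)=(3,0) is feasible, giving 27.
Maximum is 36 at (s,t)=(4,0).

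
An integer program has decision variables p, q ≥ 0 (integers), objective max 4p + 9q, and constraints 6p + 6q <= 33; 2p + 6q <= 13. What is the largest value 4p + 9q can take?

21

(p,q)=(3,1) is feasible, giving 21.
(p,q)=(5,0) is feasible, giving 20.
(p,q)=(2,1) is feasible, giving 17.
(p,q)=(4,0) is feasible, giving 16.
The best lattice point is (3,1), giving 21.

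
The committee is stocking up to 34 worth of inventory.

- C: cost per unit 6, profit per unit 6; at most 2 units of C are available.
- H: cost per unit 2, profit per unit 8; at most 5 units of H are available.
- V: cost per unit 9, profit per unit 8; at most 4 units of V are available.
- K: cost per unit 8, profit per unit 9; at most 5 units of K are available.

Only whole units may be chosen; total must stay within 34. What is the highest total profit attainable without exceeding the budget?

This is a bounded integer knapsack.
5×H and 3×K: cost 34 ≤ 34, profit 5·8 + 3·9 = 67.
1×C, 5×H, and 2×K: cost 32 ≤ 34, profit 1·6 + 5·8 + 2·9 = 64.
Best is 67.

67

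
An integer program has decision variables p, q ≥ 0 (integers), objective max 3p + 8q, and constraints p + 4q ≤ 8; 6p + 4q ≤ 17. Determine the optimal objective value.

16

The continuous relaxation peaks at (1.8, 1.55) with value 17.80; rounding to a feasible lattice point costs some objective.
(p,q)=(0,2): 1·0+4·2=8≤8, 6·0+4·2=8≤17, objective 16.
(p,q)=(2,1): 1·2+4·1=6≤8, 6·2+4·1=16≤17, objective 14.
(p,q)=(1,1): 1·1+4·1=5≤8, 6·1+4·1=10≤17, objective 11.
(p,q)=(0,1): 1·0+4·1=4≤8, 6·0+4·1=4≤17, objective 8.
The best lattice point is (0,2), giving 16.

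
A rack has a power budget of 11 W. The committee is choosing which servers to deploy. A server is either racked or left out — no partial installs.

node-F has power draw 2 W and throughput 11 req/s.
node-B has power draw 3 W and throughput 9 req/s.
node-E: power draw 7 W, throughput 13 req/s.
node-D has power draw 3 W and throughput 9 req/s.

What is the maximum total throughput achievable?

Treat it as a binary knapsack problem.
Allowing fractional choices, the relaxed optimum would be about 34.6, but servers are indivisible.
node-F + node-E: power draw 2 + 7 = 9 ≤ 11, throughput 11 + 13 = 24.
node-F + node-B + node-D: power draw 2 + 3 + 3 = 8 ≤ 11, throughput 11 + 9 + 9 = 29.
node-B + node-E: power draw 3 + 7 = 10 ≤ 11, throughput 9 + 13 = 22.
Best is node-F, node-B, and node-D with total throughput 29.

29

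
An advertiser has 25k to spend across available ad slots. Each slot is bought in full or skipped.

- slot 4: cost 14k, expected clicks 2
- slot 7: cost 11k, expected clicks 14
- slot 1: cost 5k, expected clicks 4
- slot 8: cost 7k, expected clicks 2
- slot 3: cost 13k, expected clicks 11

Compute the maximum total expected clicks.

25

This is a 0-1 knapsack instance.
slot 7 + slot 1 + slot 8: cost 11 + 5 + 7 = 23 ≤ 25, expected clicks 14 + 4 + 2 = 20.
slot 7 + slot 3: cost 11 + 13 = 24 ≤ 25, expected clicks 14 + 11 = 25.
Best is slot 7 and slot 3 with total expected clicks 25.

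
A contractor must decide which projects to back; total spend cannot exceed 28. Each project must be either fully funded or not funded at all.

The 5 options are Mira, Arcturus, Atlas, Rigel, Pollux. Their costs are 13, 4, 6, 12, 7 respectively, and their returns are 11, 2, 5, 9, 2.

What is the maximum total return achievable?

Mira + Atlas + Pollux: cost 13 + 6 + 7 = 26 ≤ 28, return 11 + 5 + 2 = 18.
Mira + Rigel: cost 13 + 12 = 25 ≤ 28, return 11 + 9 = 20.
Mira + Arcturus + Atlas: cost 13 + 4 + 6 = 23 ≤ 28, return 11 + 2 + 5 = 18.
Best is Mira and Rigel with total return 20.

20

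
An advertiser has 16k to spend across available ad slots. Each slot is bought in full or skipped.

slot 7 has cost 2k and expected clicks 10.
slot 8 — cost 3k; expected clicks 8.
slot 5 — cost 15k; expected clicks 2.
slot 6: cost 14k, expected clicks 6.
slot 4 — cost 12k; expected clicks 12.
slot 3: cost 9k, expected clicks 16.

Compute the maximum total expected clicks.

Take slot 7, slot 8, and slot 3: cost 2 + 3 + 9 = 14 ≤ 16, expected clicks 10 + 8 + 16 = 34.
No other feasible combination does better.

34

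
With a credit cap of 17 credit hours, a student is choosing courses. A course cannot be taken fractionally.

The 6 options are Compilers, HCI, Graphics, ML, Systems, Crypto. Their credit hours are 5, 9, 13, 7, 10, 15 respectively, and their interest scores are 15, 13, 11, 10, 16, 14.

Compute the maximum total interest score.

31

Compilers + Systems: credit hours 5 + 10 = 15 ≤ 17, interest score 15 + 16 = 31.
Compilers + HCI: credit hours 5 + 9 = 14 ≤ 17, interest score 15 + 13 = 28.
ML + Systems: credit hours 7 + 10 = 17 ≤ 17, interest score 10 + 16 = 26.
Best is Compilers and Systems with total interest score 31.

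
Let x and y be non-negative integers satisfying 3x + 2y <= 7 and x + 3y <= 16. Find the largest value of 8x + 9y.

Relaxing integrality, the LP optimum is 31.50 at (x,y) = (0, 3.5), which is not an integer point.
(x,y)=(0,3): 3·0+2·3=6≤7, 1·0+3·3=9≤16, objective 27.
(x,y)=(1,2): 3·1+2·2=7≤7, 1·1+3·2=7≤16, objective 26.
(x,y)=(0,2): 3·0+2·2=4≤7, 1·0+3·2=6≤16, objective 18.
The best lattice point is (0,3), giving 27.

27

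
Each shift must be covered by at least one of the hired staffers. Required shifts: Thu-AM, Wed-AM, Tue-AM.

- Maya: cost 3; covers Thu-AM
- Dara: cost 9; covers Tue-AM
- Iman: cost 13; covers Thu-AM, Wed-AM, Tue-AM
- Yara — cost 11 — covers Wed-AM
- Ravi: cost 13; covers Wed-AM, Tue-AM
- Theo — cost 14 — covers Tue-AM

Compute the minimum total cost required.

The greedy cost-per-new-shift heuristic would pick Maya and Iman for 16, but a cheaper cover exists.
Iman alone covers Thu-AM, Wed-AM, Tue-AM — every shift.
Total cost: 13.
No cover costs less than 13.

13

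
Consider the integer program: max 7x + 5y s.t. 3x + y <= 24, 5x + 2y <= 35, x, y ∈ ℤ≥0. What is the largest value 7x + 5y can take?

(x,y)=(0,17): 3·0+1·17=17≤24, 5·0+2·17=34≤35, objective 85.
(x,y)=(0,16): 3·0+1·16=16≤24, 5·0+2·16=32≤35, objective 80.
Maximum is 85 at (x,y)=(0,17).

85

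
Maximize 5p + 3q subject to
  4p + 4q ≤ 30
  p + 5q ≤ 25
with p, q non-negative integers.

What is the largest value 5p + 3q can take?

(p,q)=(7,0) is feasible, giving 35.
(p,q)=(6,1) is feasible, giving 33.
(p,q)=(6,0) is feasible, giving 30.
No feasible integer point exceeds 35.

35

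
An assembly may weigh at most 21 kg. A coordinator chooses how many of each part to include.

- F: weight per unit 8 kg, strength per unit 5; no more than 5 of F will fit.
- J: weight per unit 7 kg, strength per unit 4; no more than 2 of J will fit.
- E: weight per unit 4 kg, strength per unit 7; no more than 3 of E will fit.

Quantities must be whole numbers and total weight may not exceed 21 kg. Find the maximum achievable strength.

E has the best ratio (7/4); taking only E gives at most 3×7 = 21 (stopped by the supply cap of 3).
Mixing does better — 1×F and 3×E: weight 20 ≤ 21, strength 1·5 + 3·7 = 26.

26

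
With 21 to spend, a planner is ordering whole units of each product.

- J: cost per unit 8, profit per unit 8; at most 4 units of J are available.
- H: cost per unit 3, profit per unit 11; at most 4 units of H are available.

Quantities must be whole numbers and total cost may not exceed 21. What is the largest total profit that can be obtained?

52

This is a bounded integer knapsack.
Take 1×J and 4×H: cost 20 ≤ 21, profit 1·8 + 4·11 = 52.
H has the best ratio (11/3) and is taken to its limit of 4; remaining capacity is filled optimally with the others.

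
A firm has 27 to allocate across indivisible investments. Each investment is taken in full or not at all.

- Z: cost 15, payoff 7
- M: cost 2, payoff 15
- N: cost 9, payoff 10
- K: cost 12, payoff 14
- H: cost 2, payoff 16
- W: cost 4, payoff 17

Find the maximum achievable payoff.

62

M + K + H + W: cost 2 + 12 + 2 + 4 = 20 ≤ 27, payoff 15 + 14 + 16 + 17 = 62.
M + N + H + W: cost 2 + 9 + 2 + 4 = 17 ≤ 27, payoff 15 + 10 + 16 + 17 = 58.
N + K + H + W: cost 9 + 12 + 2 + 4 = 27 ≤ 27, payoff 10 + 14 + 16 + 17 = 57.
Best is M, K, H, and W with total payoff 62.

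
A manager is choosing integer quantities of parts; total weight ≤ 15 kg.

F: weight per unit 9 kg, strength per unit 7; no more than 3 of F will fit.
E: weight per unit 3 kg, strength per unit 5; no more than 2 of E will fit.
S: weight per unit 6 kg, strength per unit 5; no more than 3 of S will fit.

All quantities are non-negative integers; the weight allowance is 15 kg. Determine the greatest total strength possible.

17

Take 1×F and 2×E: weight 15 ≤ 15, strength 1·7 + 2·5 = 17.
E has the best ratio (5/3) and is taken to its limit of 2; remaining capacity is filled optimally with the others.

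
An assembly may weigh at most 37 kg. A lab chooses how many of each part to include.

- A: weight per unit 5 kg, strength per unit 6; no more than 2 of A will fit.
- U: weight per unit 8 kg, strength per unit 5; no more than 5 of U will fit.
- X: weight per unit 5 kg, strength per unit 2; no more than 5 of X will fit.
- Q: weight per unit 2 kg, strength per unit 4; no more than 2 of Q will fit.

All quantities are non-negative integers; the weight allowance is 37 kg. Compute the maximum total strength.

This is a bounded integer knapsack.
Take 2×A, 2×U, 1×X, and 2×Q: weight 35 ≤ 37, strength 2·6 + 2·5 + 1·2 + 2·4 = 32.
Q has the best ratio (4/2) and is taken to its limit of 2; remaining capacity is filled optimally with the others.

32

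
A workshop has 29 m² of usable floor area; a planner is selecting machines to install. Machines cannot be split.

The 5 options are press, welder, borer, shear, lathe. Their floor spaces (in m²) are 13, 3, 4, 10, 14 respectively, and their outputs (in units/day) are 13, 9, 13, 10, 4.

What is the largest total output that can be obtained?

Allowing fractional choices, the relaxed optimum would be about 44.0, but machines are indivisible.
press + welder + borer: floor space 13 + 3 + 4 = 20 ≤ 29, output 13 + 9 + 13 = 35.
welder + borer + shear: floor space 3 + 4 + 10 = 17 ≤ 29, output 9 + 13 + 10 = 32.
press + borer + shear: floor space 13 + 4 + 10 = 27 ≤ 29, output 13 + 13 + 10 = 36.
Best is press, borer, and shear with total output 36.

36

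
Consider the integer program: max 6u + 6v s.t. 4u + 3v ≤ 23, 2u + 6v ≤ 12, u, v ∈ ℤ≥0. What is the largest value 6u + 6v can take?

30

Relaxing integrality, the LP optimum is 34.67 at (u,v) = (5.67, 0.111), which is not an integer point.
(u,v)=(5,0): 4·5+3·0=20≤23, 2·5+6·0=10≤12, objective 30.
(u,v)=(4,0): 4·4+3·0=16≤23, 2·4+6·0=8≤12, objective 24.
Maximum is 30 at (u,v)=(5,0).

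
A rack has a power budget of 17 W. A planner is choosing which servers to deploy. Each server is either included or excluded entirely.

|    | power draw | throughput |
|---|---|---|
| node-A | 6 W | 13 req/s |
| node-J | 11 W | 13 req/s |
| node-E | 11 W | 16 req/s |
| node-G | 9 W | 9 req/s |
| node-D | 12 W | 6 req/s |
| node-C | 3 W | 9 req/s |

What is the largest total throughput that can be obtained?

Treat it as a binary knapsack problem.
Allowing fractional choices, the relaxed optimum would be about 33.6, but servers are indivisible.
node-A + node-E: power draw 6 + 11 = 17 ≤ 17, throughput 13 + 16 = 29.
node-A + node-J: power draw 6 + 11 = 17 ≤ 17, throughput 13 + 13 = 26.
node-E + node-C: power draw 11 + 3 = 14 ≤ 17, throughput 16 + 9 = 25.
Best is node-A and node-E with total throughput 29.

29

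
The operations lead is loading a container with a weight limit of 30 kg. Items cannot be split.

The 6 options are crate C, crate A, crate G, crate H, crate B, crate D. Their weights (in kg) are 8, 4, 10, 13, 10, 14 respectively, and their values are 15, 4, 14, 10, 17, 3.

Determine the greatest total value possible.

46

crate C + crate G + crate B: weight 8 + 10 + 10 = 28 ≤ 30, value 15 + 14 + 17 = 46.
crate C + crate A + crate B: weight 8 + 4 + 10 = 22 ≤ 30, value 15 + 4 + 17 = 36.
Best is crate C, crate G, and crate B with total value 46.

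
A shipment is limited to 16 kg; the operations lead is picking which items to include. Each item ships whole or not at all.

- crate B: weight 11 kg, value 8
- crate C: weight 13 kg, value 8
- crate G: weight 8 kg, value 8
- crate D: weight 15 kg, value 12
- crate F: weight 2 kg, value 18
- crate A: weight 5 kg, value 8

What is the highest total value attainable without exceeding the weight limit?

Take crate G, crate F, and crate A: weight 8 + 2 + 5 = 15 ≤ 16, value 8 + 18 + 8 = 34.
No other feasible combination does better.

34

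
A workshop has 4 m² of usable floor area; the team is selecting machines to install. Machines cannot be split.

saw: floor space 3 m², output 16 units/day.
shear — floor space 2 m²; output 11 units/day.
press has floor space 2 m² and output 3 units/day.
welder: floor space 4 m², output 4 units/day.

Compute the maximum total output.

16

Take saw: floor space 3 ≤ 4, output 16.
No other feasible combination does better.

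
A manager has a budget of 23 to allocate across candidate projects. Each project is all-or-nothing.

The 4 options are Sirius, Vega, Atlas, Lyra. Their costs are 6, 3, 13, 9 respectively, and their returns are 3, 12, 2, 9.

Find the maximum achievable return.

24

Take Sirius, Vega, and Lyra: cost 6 + 3 + 9 = 18 ≤ 23, return 3 + 12 + 9 = 24.
No other feasible combination does better.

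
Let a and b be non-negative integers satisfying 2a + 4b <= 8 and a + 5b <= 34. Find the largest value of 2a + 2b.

(a,b)=(4,0): 2·4+4·0=8≤8, 1·4+5·0=4≤34, objective 8.
(a,b)=(3,0): 2·3+4·0=6≤8, 1·3+5·0=3≤34, objective 6.
The best lattice point is (4,0), giving 8.

8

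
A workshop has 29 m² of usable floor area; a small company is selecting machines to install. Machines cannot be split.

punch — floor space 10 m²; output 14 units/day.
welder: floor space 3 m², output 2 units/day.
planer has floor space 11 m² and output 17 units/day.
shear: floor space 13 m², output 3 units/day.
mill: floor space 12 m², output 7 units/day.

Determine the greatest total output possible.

Allowing fractional choices, the relaxed optimum would be about 35.9, but machines are indivisible.
welder + planer + mill: floor space 3 + 11 + 12 = 26 ≤ 29, output 2 + 17 + 7 = 26.
punch + planer: floor space 10 + 11 = 21 ≤ 29, output 14 + 17 = 31.
punch + welder + planer: floor space 10 + 3 + 11 = 24 ≤ 29, output 14 + 2 + 17 = 33.
Best is punch, welder, and planer with total output 33.

33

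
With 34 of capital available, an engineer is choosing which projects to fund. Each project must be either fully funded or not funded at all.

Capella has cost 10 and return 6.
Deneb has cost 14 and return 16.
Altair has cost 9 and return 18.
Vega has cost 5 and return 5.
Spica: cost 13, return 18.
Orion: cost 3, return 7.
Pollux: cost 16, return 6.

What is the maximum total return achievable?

48

Take Altair, Vega, Spica, and Orion: cost 9 + 5 + 13 + 3 = 30 ≤ 34, return 18 + 5 + 18 + 7 = 48.
No other feasible combination does better.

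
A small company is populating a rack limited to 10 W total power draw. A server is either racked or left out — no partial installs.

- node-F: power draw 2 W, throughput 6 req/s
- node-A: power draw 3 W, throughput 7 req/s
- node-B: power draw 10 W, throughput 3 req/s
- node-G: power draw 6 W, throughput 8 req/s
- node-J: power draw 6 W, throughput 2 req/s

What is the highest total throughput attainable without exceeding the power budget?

Allowing fractional choices, the relaxed optimum would be about 19.7, but servers are indivisible.
node-F + node-G: power draw 2 + 6 = 8 ≤ 10, throughput 6 + 8 = 14.
node-A + node-G: power draw 3 + 6 = 9 ≤ 10, throughput 7 + 8 = 15.
Best is node-A and node-G with total throughput 15.

15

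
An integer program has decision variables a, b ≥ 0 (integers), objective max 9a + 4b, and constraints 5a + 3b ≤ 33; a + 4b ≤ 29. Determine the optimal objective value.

(a,b)=(6,1) is feasible, giving 58.
(a,b)=(6,0) is feasible, giving 54.
(a,b)=(5,2) is feasible, giving 53.
The best lattice point is (6,1), giving 58.

58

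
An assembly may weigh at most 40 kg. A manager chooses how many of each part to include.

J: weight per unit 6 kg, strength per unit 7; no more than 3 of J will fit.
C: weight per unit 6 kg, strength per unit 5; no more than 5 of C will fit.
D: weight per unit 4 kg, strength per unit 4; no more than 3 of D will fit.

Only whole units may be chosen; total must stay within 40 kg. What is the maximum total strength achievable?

J has the best ratio (7/6); taking only J gives at most 3×7 = 21 (stopped by the supply cap of 3).
Mixing does better — 3×J, 3×C, and 1×D: weight 40 ≤ 40, strength 3·7 + 3·5 + 1·4 = 40.

40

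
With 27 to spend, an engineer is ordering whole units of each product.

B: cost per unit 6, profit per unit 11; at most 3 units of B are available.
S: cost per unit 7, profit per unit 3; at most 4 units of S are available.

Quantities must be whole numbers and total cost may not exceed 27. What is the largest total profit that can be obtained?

This is a bounded integer knapsack.
B has the best ratio (11/6); taking only B gives at most 3×11 = 33 (stopped by the supply cap of 3).
Mixing does better — 3×B and 1×S: cost 25 ≤ 27, profit 3·11 + 1·3 = 36.

36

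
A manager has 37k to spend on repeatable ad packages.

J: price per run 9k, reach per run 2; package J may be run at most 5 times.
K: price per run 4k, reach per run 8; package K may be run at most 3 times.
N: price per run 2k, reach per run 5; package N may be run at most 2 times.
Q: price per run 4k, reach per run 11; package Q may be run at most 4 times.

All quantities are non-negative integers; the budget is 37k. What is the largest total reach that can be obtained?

78

Q has the best ratio (11/4); taking only Q gives at most 4×11 = 44 (stopped by the supply cap of 4).
Mixing does better — 3×K, 2×N, and 4×Q: price 32 ≤ 37, reach 3·8 + 2·5 + 4·11 = 78.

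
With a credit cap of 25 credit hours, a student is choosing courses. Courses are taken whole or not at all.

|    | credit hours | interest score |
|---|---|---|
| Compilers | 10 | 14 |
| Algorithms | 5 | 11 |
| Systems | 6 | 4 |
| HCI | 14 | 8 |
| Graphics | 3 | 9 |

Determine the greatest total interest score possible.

Take Compilers, Algorithms, Systems, and Graphics: credit hours 10 + 5 + 6 + 3 = 24 ≤ 25, interest score 14 + 11 + 4 + 9 = 38.
No other feasible combination does better.

38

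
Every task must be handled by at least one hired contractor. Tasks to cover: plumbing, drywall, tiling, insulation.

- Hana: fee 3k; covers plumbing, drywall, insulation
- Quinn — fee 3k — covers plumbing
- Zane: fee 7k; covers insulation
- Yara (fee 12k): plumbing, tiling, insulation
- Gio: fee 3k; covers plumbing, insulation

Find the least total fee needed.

15

Choose Hana and Yara: together they cover plumbing, drywall, tiling, insulation — every task.
Total fee: 3 + 12 = 15.
No cover costs less than 15.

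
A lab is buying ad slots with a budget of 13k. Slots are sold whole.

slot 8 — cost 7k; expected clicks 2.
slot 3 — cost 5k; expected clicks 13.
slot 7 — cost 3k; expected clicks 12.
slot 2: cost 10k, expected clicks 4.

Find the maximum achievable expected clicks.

Take slot 3 and slot 7: cost 5 + 3 = 8 ≤ 13, expected clicks 13 + 12 = 25.
No other feasible combination does better.

25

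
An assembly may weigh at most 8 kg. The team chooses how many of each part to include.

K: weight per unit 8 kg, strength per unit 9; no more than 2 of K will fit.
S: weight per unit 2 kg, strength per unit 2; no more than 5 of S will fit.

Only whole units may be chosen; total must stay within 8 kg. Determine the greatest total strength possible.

K has the best ratio (9/8); taking only K gives at most 1×9 = 9 (stopped by the weight limit).
Optimal: 1×K: weight 8 ≤ 8, strength 1·9 = 9.

9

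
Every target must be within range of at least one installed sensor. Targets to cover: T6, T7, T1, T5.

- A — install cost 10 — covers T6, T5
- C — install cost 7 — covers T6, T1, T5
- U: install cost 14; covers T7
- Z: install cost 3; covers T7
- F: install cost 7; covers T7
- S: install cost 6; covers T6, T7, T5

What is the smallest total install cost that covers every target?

This is a weighted set-cover instance.
The greedy cost-per-new-target heuristic would pick S and C for 13, but a cheaper cover exists.
Choose C and Z: together they cover T6, T7, T1, T5 — every target.
Total install cost: 7 + 3 = 10.
No cover costs less than 10.

10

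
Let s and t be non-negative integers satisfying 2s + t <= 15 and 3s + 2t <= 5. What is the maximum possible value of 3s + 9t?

(s,t)=(0,2): 2·0+1·2=2≤15, 3·0+2·2=4≤5, objective 18.
(s,t)=(1,1): 2·1+1·1=3≤15, 3·1+2·1=5≤5, objective 12.
(s,t)=(0,1): 2·0+1·1=1≤15, 3·0+2·1=2≤5, objective 9.
Maximum is 18 at (s,t)=(0,2).

18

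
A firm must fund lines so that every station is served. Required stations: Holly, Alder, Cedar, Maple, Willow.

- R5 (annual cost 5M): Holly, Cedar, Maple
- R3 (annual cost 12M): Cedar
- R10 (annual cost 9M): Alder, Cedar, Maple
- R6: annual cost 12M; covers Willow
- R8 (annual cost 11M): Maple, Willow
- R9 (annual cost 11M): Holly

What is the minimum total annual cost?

25

Choose R5, R10, and R8: together they cover Holly, Alder, Cedar, Maple, Willow — every station.
Total annual cost: 5 + 9 + 11 = 25.
No cover costs less than 25.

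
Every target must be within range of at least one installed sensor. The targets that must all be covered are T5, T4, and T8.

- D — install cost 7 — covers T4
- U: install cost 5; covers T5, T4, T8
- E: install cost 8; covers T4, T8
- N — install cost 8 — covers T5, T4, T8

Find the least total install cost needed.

5

U alone covers T5, T4, T8 — every target.
Total install cost: 5.
No cover costs less than 5.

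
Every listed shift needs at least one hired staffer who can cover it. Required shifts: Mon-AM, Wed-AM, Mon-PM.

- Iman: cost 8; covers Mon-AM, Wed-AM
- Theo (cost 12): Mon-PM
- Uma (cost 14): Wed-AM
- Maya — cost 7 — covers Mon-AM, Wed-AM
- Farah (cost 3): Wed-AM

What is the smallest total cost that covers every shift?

The greedy cost-per-new-shift heuristic would pick Farah, Maya, and Theo for 22, but a cheaper cover exists.
Choose Theo and Maya: together they cover Mon-AM, Wed-AM, Mon-PM — every shift.
Total cost: 12 + 7 = 19.
No cover costs less than 19.

19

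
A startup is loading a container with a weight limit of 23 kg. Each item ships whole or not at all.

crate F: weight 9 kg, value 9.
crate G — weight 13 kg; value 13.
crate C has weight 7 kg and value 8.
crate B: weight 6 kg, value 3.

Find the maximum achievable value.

This is a 0-1 knapsack instance.
Take crate F and crate G: weight 9 + 13 = 22 ≤ 23, value 9 + 13 = 22.
No other feasible combination does better.

22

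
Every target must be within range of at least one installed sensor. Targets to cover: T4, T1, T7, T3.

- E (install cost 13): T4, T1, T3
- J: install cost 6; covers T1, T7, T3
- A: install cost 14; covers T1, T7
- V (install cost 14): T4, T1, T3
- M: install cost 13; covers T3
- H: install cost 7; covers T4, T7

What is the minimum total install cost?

Choose J and H: together they cover T4, T1, T7, T3 — every target.
Total install cost: 6 + 7 = 13.
No cover costs less than 13.

13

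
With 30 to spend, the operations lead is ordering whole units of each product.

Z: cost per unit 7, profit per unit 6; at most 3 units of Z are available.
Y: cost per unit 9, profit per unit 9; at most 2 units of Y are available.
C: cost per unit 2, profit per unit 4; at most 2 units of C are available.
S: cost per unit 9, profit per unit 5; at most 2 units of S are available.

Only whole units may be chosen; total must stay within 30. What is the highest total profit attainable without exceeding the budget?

C has the best ratio (4/2); taking only C gives at most 2×4 = 8 (stopped by the supply cap of 2).
Mixing does better — 1×Z, 2×Y, and 2×C: cost 29 ≤ 30, profit 1·6 + 2·9 + 2·4 = 32.

32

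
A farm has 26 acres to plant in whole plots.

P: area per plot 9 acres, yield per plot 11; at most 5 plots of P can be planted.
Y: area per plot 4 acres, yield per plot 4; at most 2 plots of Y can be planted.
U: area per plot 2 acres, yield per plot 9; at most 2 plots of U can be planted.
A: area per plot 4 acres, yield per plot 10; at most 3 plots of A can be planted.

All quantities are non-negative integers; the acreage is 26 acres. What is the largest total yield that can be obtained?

U has the best ratio (9/2); taking only U gives at most 2×9 = 18 (stopped by the supply cap of 2).
Mixing does better — 1×P, 2×U, and 3×A: area 25 ≤ 26, yield 1·11 + 2·9 + 3·10 = 59.

59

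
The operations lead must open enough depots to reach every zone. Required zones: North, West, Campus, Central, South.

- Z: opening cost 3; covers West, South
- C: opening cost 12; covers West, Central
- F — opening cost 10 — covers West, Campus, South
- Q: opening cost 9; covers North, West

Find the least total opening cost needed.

This is an integer covering problem.
The greedy cost-per-new-zone heuristic would pick Z, Q, F, and C for 34, but a cheaper cover exists.
Choose C, F, and Q: together they cover North, West, Campus, Central, South — every zone.
Total opening cost: 12 + 10 + 9 = 31.
No cover costs less than 31.

31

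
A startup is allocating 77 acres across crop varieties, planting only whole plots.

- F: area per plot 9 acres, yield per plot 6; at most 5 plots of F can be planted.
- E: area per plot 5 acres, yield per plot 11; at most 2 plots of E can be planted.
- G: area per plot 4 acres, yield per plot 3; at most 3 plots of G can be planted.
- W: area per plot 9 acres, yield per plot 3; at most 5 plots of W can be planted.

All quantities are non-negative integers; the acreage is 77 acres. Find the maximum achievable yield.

64

E has the best ratio (11/5); taking only E gives at most 2×11 = 22 (stopped by the supply cap of 2).
Mixing does better — 5×F, 2×E, 3×G, and 1×W: area 76 ≤ 77, yield 5·6 + 2·11 + 3·3 + 1·3 = 64.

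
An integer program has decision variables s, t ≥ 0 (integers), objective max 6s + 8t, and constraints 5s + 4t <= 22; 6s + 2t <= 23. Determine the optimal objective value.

(s,t)=(0,5) is feasible, giving 40.
(s,t)=(1,4) is feasible, giving 38.
Maximum is 40 at (s,t)=(0,5).

40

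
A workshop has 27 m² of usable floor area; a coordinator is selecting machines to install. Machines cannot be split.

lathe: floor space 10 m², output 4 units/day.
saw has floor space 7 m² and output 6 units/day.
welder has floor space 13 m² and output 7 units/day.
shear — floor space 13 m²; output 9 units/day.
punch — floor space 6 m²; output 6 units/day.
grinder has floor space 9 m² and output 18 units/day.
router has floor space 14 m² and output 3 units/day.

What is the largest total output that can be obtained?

This is a 0-1 knapsack instance.
Take saw, punch, and grinder: floor space 7 + 6 + 9 = 22 ≤ 27, output 6 + 6 + 18 = 30.
No other feasible combination does better.

30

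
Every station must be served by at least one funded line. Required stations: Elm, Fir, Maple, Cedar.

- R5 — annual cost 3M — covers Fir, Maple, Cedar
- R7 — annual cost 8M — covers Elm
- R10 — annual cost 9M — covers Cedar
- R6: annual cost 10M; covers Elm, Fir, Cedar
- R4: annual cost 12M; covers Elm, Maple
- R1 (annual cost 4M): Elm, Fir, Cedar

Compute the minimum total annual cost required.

7

Choose R5 and R1: together they cover Elm, Fir, Maple, Cedar — every station.
Total annual cost: 3 + 4 = 7.
No cover costs less than 7.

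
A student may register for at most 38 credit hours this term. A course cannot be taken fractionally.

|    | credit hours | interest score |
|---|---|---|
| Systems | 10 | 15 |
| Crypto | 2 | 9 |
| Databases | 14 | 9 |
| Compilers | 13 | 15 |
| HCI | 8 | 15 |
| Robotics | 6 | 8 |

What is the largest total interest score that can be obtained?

54

Take Systems, Crypto, Compilers, and HCI: credit hours 10 + 2 + 13 + 8 = 33 ≤ 38, interest score 15 + 9 + 15 + 15 = 54.
No other feasible combination does better.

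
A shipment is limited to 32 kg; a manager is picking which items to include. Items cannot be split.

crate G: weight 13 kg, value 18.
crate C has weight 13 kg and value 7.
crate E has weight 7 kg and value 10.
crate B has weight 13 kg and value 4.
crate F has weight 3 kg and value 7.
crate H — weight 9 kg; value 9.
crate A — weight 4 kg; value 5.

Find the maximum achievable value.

44

This is a 0-1 knapsack instance.
Allowing fractional choices, the relaxed optimum would be about 45.0, but items are indivisible.
crate G + crate F + crate H + crate A: weight 13 + 3 + 9 + 4 = 29 ≤ 32, value 18 + 7 + 9 + 5 = 39.
crate G + crate E + crate F + crate H: weight 13 + 7 + 3 + 9 = 32 ≤ 32, value 18 + 10 + 7 + 9 = 44.
crate G + crate E + crate F + crate A: weight 13 + 7 + 3 + 4 = 27 ≤ 32, value 18 + 10 + 7 + 5 = 40.
Best is crate G, crate E, crate F, and crate H with total value 44.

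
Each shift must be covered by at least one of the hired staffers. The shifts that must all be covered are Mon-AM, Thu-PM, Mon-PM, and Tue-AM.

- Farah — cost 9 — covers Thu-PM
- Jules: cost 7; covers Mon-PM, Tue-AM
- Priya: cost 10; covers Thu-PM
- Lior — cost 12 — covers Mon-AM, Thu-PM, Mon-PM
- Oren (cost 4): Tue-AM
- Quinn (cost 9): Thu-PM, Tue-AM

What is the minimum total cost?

16

The greedy cost-per-new-shift heuristic would pick Jules and Lior for 19, but a cheaper cover exists.
Choose Lior and Oren: together they cover Mon-AM, Thu-PM, Mon-PM, Tue-AM — every shift.
Total cost: 12 + 4 = 16.
No cover costs less than 16.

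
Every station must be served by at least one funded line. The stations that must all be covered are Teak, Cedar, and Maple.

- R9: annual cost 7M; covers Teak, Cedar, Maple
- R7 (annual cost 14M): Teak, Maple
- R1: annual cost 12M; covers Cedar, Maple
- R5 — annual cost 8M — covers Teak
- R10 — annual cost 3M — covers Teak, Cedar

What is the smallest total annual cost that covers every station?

This is a weighted set-cover instance.
The greedy cost-per-new-station heuristic would pick R10 and R9 for 10, but a cheaper cover exists.
R9 alone covers Teak, Cedar, Maple — every station.
Total annual cost: 7.
No cover costs less than 7.

7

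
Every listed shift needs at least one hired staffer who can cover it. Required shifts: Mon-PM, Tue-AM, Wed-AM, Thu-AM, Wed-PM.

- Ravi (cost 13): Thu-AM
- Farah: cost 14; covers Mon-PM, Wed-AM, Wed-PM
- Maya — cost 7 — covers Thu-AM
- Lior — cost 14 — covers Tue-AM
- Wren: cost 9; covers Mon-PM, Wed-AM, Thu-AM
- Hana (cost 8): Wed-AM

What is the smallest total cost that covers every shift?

35

The greedy cost-per-new-shift heuristic would pick Wren, Farah, and Lior for 37, but a cheaper cover exists.
Choose Farah, Maya, and Lior: together they cover Mon-PM, Tue-AM, Wed-AM, Thu-AM, Wed-PM — every shift.
Total cost: 14 + 7 + 14 = 35.
No cover costs less than 35.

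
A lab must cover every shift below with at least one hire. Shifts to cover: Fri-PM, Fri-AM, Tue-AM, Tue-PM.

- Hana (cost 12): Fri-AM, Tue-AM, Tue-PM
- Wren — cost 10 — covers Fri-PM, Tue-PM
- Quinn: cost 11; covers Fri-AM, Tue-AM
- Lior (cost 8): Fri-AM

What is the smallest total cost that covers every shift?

The greedy cost-per-new-shift heuristic would pick Hana and Wren for 22, but a cheaper cover exists.
Choose Wren and Quinn: together they cover Fri-PM, Fri-AM, Tue-AM, Tue-PM — every shift.
Total cost: 10 + 11 = 21.
No cover costs less than 21.

21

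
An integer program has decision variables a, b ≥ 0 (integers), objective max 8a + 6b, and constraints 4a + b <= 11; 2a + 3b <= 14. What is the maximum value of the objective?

34

(a,b)=(2,3): 4·2+1·3=11≤11, 2·2+3·3=13≤14, objective 34.
(a,b)=(1,4): 4·1+1·4=8≤11, 2·1+3·4=14≤14, objective 32.
Maximum is 34 at (a,b)=(2,3).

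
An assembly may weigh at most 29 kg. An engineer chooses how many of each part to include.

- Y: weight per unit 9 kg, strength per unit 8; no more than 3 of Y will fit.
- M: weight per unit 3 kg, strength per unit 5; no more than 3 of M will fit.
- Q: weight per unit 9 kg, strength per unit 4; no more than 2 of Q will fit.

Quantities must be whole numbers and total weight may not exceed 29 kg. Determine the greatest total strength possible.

M has the best ratio (5/3); taking only M gives at most 3×5 = 15 (stopped by the supply cap of 3).
Mixing does better — 2×Y and 3×M: weight 27 ≤ 29, strength 2·8 + 3·5 = 31.

31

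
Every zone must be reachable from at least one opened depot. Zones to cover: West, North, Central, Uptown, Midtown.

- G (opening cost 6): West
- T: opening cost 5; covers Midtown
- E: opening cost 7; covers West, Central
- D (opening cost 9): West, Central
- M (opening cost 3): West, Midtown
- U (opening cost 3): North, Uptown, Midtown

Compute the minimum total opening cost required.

This is an integer covering problem.
The greedy cost-per-new-zone heuristic would pick U, M, and E for 13, but a cheaper cover exists.
Choose E and U: together they cover West, North, Central, Uptown, Midtown — every zone.
Total opening cost: 7 + 3 = 10.
No cover costs less than 10.

10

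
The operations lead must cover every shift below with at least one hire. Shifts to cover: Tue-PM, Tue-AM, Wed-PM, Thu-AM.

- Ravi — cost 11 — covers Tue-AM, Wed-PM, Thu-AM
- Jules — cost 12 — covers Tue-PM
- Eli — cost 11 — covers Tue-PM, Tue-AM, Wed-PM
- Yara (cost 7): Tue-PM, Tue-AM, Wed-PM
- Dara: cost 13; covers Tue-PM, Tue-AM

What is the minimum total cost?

18

Choose Ravi and Yara: together they cover Tue-PM, Tue-AM, Wed-PM, Thu-AM — every shift.
Total cost: 11 + 7 = 18.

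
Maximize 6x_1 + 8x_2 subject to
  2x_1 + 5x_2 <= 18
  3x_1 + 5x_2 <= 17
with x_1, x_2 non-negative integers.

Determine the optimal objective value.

The continuous relaxation peaks at (5.67, 0) with value 34.00; rounding to a feasible lattice point costs some objective.
(x_1,x_2)=(4,1): 2·4+5·1=13≤18, 3·4+5·1=17≤17, objective 32.
(x_1,x_2)=(5,0): 2·5+5·0=10≤18, 3·5+5·0=15≤17, objective 30.
(x_1,x_2)=(3,1): 2·3+5·1=11≤18, 3·3+5·1=14≤17, objective 26.
(x_1,x_2)=(4,0): 2·4+5·0=8≤18, 3·4+5·0=12≤17, objective 24.
No feasible integer point exceeds 32.

32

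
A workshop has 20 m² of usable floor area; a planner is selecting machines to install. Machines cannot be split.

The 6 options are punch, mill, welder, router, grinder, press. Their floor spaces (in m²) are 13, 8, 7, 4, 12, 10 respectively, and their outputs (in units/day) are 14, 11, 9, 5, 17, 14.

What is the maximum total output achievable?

welder + grinder: floor space 7 + 12 = 19 ≤ 20, output 9 + 17 = 26.
mill + grinder: floor space 8 + 12 = 20 ≤ 20, output 11 + 17 = 28.
mill + press: floor space 8 + 10 = 18 ≤ 20, output 11 + 14 = 25.
Best is mill and grinder with total output 28.

28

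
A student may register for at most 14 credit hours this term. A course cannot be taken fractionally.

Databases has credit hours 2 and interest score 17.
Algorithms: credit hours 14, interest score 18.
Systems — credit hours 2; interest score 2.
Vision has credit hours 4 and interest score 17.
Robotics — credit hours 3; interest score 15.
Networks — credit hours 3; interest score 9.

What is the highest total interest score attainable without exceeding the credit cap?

60

Databases + Systems + Vision + Robotics + Networks: credit hours 2 + 2 + 4 + 3 + 3 = 14 ≤ 14, interest score 17 + 2 + 17 + 15 + 9 = 60.
Databases + Vision + Robotics + Networks: credit hours 2 + 4 + 3 + 3 = 12 ≤ 14, interest score 17 + 17 + 15 + 9 = 58.
Best is Databases, Systems, Vision, Robotics, and Networks with total interest score 60.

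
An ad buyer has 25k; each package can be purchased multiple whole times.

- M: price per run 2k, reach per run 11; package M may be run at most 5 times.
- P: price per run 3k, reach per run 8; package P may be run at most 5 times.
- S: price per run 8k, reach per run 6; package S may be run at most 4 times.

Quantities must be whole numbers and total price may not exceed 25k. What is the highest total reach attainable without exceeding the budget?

M has the best ratio (11/2); taking only M gives at most 5×11 = 55 (stopped by the supply cap of 5).
Mixing does better — 5×M and 5×P: price 25 ≤ 25, reach 5·11 + 5·8 = 95.

95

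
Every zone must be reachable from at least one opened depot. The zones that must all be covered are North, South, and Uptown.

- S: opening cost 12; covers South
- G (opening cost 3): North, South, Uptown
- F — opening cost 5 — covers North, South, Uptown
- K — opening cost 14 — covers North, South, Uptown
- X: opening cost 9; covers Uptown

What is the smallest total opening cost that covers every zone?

G alone covers North, South, Uptown — every zone.
Total opening cost: 3.
No cover costs less than 3.

3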